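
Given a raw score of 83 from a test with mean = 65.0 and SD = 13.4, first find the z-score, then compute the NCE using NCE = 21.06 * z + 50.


z = (X - mean) / SD = (83 - 65.0) / 13.4
z = 18.0 / 13.4
z = 1.3433
NCE = NCE = 21.06z + 50
Carry z at full precision (z = 18.0 / 13.4) into the conversion:
NCE = 21.06 * (18.0 / 13.4) + 50 = 379.08 / 13.4 + 50
NCE = 28.2896 + 50
NCE = 78.2896

78.2896


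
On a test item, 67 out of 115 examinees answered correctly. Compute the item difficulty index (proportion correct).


Item difficulty p = number correct / total examinees
p = 67 / 115
p = 0.5826

0.5826


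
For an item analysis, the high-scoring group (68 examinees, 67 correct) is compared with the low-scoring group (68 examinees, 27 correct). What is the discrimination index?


p_upper = 67/68 = 0.9853
p_lower = 27/68 = 0.3971
D = 0.9853 - 0.3971 = 0.5882

0.5882


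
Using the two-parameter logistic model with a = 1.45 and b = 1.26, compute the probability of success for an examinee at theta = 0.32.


a*(theta - b) = 1.45 * (0.32 - 1.26) = -1.363
exp(--1.363) = 3.9079
P = 1 / (1 + 3.9079)
P = 0.2038

0.2038


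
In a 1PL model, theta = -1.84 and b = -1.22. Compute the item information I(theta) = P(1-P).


P = 1/(1+exp(-(-1.84--1.22))) = 0.3498
I = P*(1-P) = 0.3498 * 0.6502
I = 0.2274

0.2274


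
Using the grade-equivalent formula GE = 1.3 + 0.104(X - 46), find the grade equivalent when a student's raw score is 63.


raw - median = 63 - 46 = 17
slope * diff = 0.104 * 17 = 1.768
GE = 1.3 + 1.768
GE = 3.068

3.068


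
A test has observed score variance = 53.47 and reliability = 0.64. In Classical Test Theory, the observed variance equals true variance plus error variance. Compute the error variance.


var_true = rxx * var_obs = 0.64 * 53.47 = 34.2208
var_error = var_obs - var_true
var_error = 53.47 - 34.2208
var_error = 19.2492

19.2492


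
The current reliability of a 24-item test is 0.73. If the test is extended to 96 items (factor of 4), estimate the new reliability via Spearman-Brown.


r_new = (n * rxx) / (1 + (n-1) * rxx)
r_new = (4 * 0.73) / (1 + 3 * 0.73)
r_new = 2.92 / 3.19
r_new = 0.9154

0.9154


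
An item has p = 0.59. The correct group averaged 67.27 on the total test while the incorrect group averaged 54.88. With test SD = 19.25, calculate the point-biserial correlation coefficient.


q = 1 - p = 0.41
rpb = ((M1 - M0) / SD) * sqrt(p * q)
rpb = ((67.27 - 54.88) / 19.25) * sqrt(0.59 * 0.41)
rpb = 0.3166

0.3166


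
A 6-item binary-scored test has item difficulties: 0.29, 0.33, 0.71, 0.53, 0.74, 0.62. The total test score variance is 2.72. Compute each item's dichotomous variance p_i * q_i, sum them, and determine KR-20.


For each item, compute p_i * q_i:
  Item 1: 0.29 * 0.71 = 0.2059
  Item 2: 0.33 * 0.67 = 0.2211
  Item 3: 0.71 * 0.29 = 0.2059
  Item 4: 0.53 * 0.47 = 0.2491
  Item 5: 0.74 * 0.26 = 0.1924
  Item 6: 0.62 * 0.38 = 0.2356
Sum(p_i * q_i) = 0.2059 + 0.2211 + 0.2059 + 0.2491 + 0.1924 + 0.2356 = 1.31
KR-20 = (k/(k-1)) * (1 - Sum(p_i*q_i) / Var_total)
= (6/5) * (1 - 1.31/2.72)
= 1.2 * 0.5184
KR-20 = 0.6221

0.6221


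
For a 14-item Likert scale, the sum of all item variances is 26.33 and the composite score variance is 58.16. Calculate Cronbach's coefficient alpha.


alpha = (k/(k-1)) * (1 - sum(si^2)/s_total^2)
= (14/13) * (1 - 26.33/58.16)
alpha = 0.5894

0.5894


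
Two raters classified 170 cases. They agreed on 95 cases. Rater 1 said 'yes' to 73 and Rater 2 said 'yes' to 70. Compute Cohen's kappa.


P_o = 95/170 = 0.558824
P_e = (73*70 + 97*100) / 28900 = 0.512457
kappa = (P_o - P_e) / (1 - P_e)
kappa = (0.558824 - 0.512457) / (1 - 0.512457)
kappa = 0.0951

0.0951


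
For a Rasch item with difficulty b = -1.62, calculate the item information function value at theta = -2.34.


P = 1/(1+exp(-(-2.34--1.62))) = 0.3274
I = P*(1-P) = 0.3274 * 0.6726
I = 0.2202

0.2202


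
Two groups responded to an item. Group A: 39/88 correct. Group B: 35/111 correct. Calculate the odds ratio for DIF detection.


Odds_A = 39/49 = 0.7959
Odds_B = 35/76 = 0.4605
OR = Odds_A / Odds_B = 0.7959 / 0.4605
Exactly, OR = (39 * 76) / (49 * 35) = 2964 / 1715
OR = 1.7283

1.7283


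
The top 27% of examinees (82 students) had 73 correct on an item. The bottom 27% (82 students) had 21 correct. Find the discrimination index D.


p_upper = 73/82 = 0.8902
p_lower = 21/82 = 0.2561
D = 0.8902 - 0.2561 = 0.6341

0.6341


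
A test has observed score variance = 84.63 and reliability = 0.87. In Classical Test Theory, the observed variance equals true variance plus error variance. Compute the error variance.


var_true = rxx * var_obs = 0.87 * 84.63 = 73.6281
var_error = var_obs - var_true
var_error = 84.63 - 73.6281
var_error = 11.0019

11.0019


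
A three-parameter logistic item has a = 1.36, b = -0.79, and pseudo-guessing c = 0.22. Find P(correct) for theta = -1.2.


logit = 1.36*(-1.2 - -0.79) = -0.5576
P* = 1/(1 + exp(--0.5576)) = 0.3641
P = 0.22 + (1 - 0.22) * 0.3641
P = 0.504

0.504


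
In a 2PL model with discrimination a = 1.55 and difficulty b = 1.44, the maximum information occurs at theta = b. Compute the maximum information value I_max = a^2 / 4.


For 2PL, max info at theta = b = 1.44
I_max = a^2 / 4 = 1.55^2 / 4
= 2.4025 / 4
I_max = 0.6006

0.6006


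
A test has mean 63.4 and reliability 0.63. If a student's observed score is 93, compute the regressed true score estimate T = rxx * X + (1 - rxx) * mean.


T_est = rxx * X + (1 - rxx) * mean
T_est = 0.63 * 93 + 0.37 * 63.4
T_est = 58.59 + 23.458
T_est = 82.048

82.048


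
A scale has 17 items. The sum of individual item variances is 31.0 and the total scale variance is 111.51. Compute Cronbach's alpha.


alpha = (k/(k-1)) * (1 - sum(si^2)/s_total^2)
= (17/16) * (1 - 31.0/111.51)
alpha = 0.7671

0.7671


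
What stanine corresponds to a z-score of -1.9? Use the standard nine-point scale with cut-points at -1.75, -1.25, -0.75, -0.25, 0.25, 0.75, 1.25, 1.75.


Stanine boundaries: [-1.75, -1.25, -0.75, -0.25, 0.25, 0.75, 1.25, 1.75]
z = -1.9
Check each boundary:
  z < -1.75
  z < -1.25
  z < -0.75
  z < -0.25
  z < 0.25
  z < 0.75
  z < 1.25
  z < 1.75
Highest qualifying boundary gives stanine = 1

1


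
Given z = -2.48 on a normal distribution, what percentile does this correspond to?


CDF(z) = 0.5 * (1 + erf(z/sqrt(2)))
erf(-1.7536) = -0.9869
CDF = 0.0066
Percentile rank = 0.0066 * 100 = 0.66

0.66


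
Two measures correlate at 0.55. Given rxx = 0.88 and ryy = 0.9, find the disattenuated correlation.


r_corrected = rxy / sqrt(rxx * ryy)
= 0.55 / sqrt(0.88 * 0.9)
= 0.55 / sqrt(0.792)
= 0.55 / 0.889944
r_corrected = 0.618

0.618


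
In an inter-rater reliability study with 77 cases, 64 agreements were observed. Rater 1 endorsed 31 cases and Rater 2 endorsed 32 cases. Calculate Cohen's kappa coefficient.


P_o = 64/77 = 0.831169
P_e = (31*32 + 46*45) / 5929 = 0.516445
kappa = (P_o - P_e) / (1 - P_e)
kappa = (0.831169 - 0.516445) / (1 - 0.516445)
kappa = 0.6509

0.6509


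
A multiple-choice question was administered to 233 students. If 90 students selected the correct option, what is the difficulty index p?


Item difficulty p = number correct / total examinees
p = 90 / 233
p = 0.3863

0.3863


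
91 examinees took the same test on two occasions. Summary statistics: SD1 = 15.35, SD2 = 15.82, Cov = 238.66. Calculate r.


r = cov(X,Y) / (SD_X * SD_Y)
r = 238.66 / (15.35 * 15.82)
r = 238.66 / 242.837
r = 0.9828

0.9828


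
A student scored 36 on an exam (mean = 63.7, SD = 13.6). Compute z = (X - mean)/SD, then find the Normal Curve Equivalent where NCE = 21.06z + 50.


z = (X - mean) / SD = (36 - 63.7) / 13.6
z = -27.7 / 13.6
z = -2.0368
NCE = NCE = 21.06z + 50
Carry z at full precision (z = -27.7 / 13.6) into the conversion:
NCE = 21.06 * (-27.7 / 13.6) + 50 = -583.362 / 13.6 + 50
NCE = -42.8943 + 50
NCE = 7.1057

7.1057


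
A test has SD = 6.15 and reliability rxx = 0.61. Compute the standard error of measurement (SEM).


SEM = SD * sqrt(1 - rxx)
SEM = 6.15 * sqrt(1 - 0.61)
SEM = 6.15 * sqrt(0.39) = 6.15 * 0.6245
SEM = 3.8407

3.8407


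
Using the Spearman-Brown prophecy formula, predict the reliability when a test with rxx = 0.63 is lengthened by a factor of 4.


r_new = (n * rxx) / (1 + (n-1) * rxx)
r_new = (4 * 0.63) / (1 + 3 * 0.63)
r_new = 2.52 / 2.89
r_new = 0.872

0.872


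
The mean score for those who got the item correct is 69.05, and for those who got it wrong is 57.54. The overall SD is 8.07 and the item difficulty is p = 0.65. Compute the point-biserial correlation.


q = 1 - p = 0.35
rpb = ((M1 - M0) / SD) * sqrt(p * q)
rpb = ((69.05 - 57.54) / 8.07) * sqrt(0.65 * 0.35)
rpb = 0.6803

0.6803


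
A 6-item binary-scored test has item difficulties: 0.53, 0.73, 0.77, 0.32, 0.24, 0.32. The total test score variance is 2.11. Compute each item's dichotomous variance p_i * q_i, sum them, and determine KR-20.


For each item, compute p_i * q_i:
  Item 1: 0.53 * 0.47 = 0.2491
  Item 2: 0.73 * 0.27 = 0.1971
  Item 3: 0.77 * 0.23 = 0.1771
  Item 4: 0.32 * 0.68 = 0.2176
  Item 5: 0.24 * 0.76 = 0.1824
  Item 6: 0.32 * 0.68 = 0.2176
Sum(p_i * q_i) = 0.2491 + 0.1971 + 0.1771 + 0.2176 + 0.1824 + 0.2176 = 1.2409
KR-20 = (k/(k-1)) * (1 - Sum(p_i*q_i) / Var_total)
= (6/5) * (1 - 1.2409/2.11)
= 1.2 * 0.4119
KR-20 = 0.4943

0.4943


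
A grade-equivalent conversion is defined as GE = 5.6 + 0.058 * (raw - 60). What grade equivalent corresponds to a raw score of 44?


raw - median = 44 - 60 = -16
slope * diff = 0.058 * -16 = -0.928
GE = 5.6 + -0.928
GE = 4.672

4.672


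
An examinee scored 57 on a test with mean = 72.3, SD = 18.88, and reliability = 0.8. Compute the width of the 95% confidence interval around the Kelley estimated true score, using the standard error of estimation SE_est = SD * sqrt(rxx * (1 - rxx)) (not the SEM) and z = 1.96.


True score estimate = 0.8*57 + 0.2*72.3 = 60.06
SE_est = SD * sqrt(rxx * (1 - rxx)) = 18.88 * sqrt(0.8 * 0.2) = 18.88 * sqrt(0.16) = 7.552
CI = T_est +/- z * SE_est, so width = 2 * z * SE_est = 2 * 1.96 * 7.552
Width = 29.6038

29.6038


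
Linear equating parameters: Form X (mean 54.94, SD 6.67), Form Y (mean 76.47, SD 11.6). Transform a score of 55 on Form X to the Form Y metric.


slope = SD_Y / SD_X = 11.6 / 6.67 ~ 1.7391
intercept = mean_Y - slope * mean_X = 76.47 - (11.6 / 6.67) * 54.94 ~ -19.0778
Y = slope * X + intercept. To avoid rounding drift from the rounded slope/intercept, evaluate the equivalent form Y = mean_Y + SD_Y * (X - mean_X) / SD_X at full precision:
Y = 76.47 + 11.6 * (55 - 54.94) / 6.67
Y = 76.47 + 11.6 * 0.06 / 6.67
Y = 76.47 + 0.696 / 6.67
Y = 76.47 + 0.1043
Y = 76.5743

76.5743


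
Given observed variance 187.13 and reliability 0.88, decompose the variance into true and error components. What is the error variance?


var_true = rxx * var_obs = 0.88 * 187.13 = 164.6744
var_error = var_obs - var_true
var_error = 187.13 - 164.6744
var_error = 22.4556

22.4556


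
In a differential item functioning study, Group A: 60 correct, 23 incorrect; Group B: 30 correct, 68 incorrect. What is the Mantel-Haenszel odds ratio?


Odds_A = 60/23 = 2.6087
Odds_B = 30/68 = 0.4412
OR = Odds_A / Odds_B = 2.6087 / 0.4412
Exactly, OR = (60 * 68) / (23 * 30) = 4080 / 690
OR = 5.913

5.913


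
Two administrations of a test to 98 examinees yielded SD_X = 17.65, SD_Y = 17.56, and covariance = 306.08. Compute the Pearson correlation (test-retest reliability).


r = cov(X,Y) / (SD_X * SD_Y)
r = 306.08 / (17.65 * 17.56)
r = 306.08 / 309.934
r = 0.9876

0.9876


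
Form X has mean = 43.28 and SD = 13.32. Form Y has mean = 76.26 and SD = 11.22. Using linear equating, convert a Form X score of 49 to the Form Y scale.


slope = SD_Y / SD_X = 11.22 / 13.32 ~ 0.8423
intercept = mean_Y - slope * mean_X = 76.26 - (11.22 / 13.32) * 43.28 ~ 39.8034
Y = slope * X + intercept. To avoid rounding drift from the rounded slope/intercept, evaluate the equivalent form Y = mean_Y + SD_Y * (X - mean_X) / SD_X at full precision:
Y = 76.26 + 11.22 * (49 - 43.28) / 13.32
Y = 76.26 + 11.22 * 5.72 / 13.32
Y = 76.26 + 64.1784 / 13.32
Y = 76.26 + 4.8182
Y = 81.0782

81.0782


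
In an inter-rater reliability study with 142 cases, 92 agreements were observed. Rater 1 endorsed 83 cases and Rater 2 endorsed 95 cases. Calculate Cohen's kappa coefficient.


P_o = 92/142 = 0.647887
P_e = (83*95 + 59*47) / 20164 = 0.528566
kappa = (P_o - P_e) / (1 - P_e)
kappa = (0.647887 - 0.528566) / (1 - 0.528566)
kappa = 0.2531

0.2531


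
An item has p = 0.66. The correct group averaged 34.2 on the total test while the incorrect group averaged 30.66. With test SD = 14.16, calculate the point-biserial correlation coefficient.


q = 1 - p = 0.34
rpb = ((M1 - M0) / SD) * sqrt(p * q)
rpb = ((34.2 - 30.66) / 14.16) * sqrt(0.66 * 0.34)
rpb = 0.1184

0.1184


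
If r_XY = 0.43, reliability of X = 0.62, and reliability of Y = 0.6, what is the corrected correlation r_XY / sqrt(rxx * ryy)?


r_corrected = rxy / sqrt(rxx * ryy)
= 0.43 / sqrt(0.62 * 0.6)
= 0.43 / sqrt(0.372)
= 0.43 / 0.609918
r_corrected = 0.705

0.705


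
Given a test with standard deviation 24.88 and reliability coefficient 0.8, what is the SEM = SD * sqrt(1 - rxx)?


SEM = SD * sqrt(1 - rxx)
SEM = 24.88 * sqrt(1 - 0.8)
SEM = 24.88 * sqrt(0.2) = 24.88 * 0.447214
SEM = 11.1267

11.1267


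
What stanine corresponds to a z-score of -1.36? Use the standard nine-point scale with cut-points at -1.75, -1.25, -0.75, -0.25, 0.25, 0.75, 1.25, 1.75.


Stanine boundaries: [-1.75, -1.25, -0.75, -0.25, 0.25, 0.75, 1.25, 1.75]
z = -1.36
Check each boundary:
  z >= -1.75 -> could be stanine 2
  z < -1.25
  z < -0.75
  z < -0.25
  z < 0.25
  z < 0.75
  z < 1.25
  z < 1.75
Highest qualifying boundary gives stanine = 2

2


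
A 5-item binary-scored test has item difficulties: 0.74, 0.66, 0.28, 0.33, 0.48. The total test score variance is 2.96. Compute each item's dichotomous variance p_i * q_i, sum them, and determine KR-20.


For each item, compute p_i * q_i:
  Item 1: 0.74 * 0.26 = 0.1924
  Item 2: 0.66 * 0.34 = 0.2244
  Item 3: 0.28 * 0.72 = 0.2016
  Item 4: 0.33 * 0.67 = 0.2211
  Item 5: 0.48 * 0.52 = 0.2496
Sum(p_i * q_i) = 0.1924 + 0.2244 + 0.2016 + 0.2211 + 0.2496 = 1.0891
KR-20 = (k/(k-1)) * (1 - Sum(p_i*q_i) / Var_total)
= (5/4) * (1 - 1.0891/2.96)
= 1.25 * 0.6321
KR-20 = 0.7901

0.7901


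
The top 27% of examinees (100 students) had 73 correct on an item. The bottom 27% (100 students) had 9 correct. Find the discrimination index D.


p_upper = 73/100 = 0.73
p_lower = 9/100 = 0.09
D = 0.73 - 0.09 = 0.64

0.64


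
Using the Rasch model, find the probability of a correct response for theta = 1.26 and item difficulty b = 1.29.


theta - b = 1.26 - 1.29 = -0.03
exp(-(theta - b)) = exp(0.03) = 1.0305
P = 1 / (1 + 1.0305)
P = 0.4925

0.4925


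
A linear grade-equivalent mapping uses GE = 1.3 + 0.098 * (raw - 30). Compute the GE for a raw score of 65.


raw - median = 65 - 30 = 35
slope * diff = 0.098 * 35 = 3.43
GE = 1.3 + 3.43
GE = 4.73

4.73


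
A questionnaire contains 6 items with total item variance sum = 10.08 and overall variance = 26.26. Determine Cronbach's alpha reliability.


alpha = (k/(k-1)) * (1 - sum(si^2)/s_total^2)
= (6/5) * (1 - 10.08/26.26)
alpha = 0.7394

0.7394


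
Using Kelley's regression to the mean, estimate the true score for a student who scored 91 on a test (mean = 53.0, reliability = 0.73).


T_est = rxx * X + (1 - rxx) * mean
T_est = 0.73 * 91 + 0.27 * 53.0
T_est = 66.43 + 14.31
T_est = 80.74

80.74


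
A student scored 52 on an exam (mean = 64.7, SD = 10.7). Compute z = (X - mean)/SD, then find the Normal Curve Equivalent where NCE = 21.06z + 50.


z = (X - mean) / SD = (52 - 64.7) / 10.7
z = -12.7 / 10.7
z = -1.1869
NCE = NCE = 21.06z + 50
Carry z at full precision (z = -12.7 / 10.7) into the conversion:
NCE = 21.06 * (-12.7 / 10.7) + 50 = -267.462 / 10.7 + 50
NCE = -24.9964 + 50
NCE = 25.0036

25.0036


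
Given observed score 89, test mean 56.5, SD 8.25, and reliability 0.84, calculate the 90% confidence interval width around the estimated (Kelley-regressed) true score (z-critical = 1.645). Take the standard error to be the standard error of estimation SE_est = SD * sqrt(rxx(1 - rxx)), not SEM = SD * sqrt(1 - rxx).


True score estimate = 0.84*89 + 0.16*56.5 = 83.8
SE_est = SD * sqrt(rxx * (1 - rxx)) = 8.25 * sqrt(0.84 * 0.16) = 8.25 * sqrt(0.1344) = 3.0245
CI = T_est +/- z * SE_est, so width = 2 * z * SE_est = 2 * 1.645 * 3.0245
Width = 9.9506

9.9506


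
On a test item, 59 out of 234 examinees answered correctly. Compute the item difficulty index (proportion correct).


Item difficulty p = number correct / total examinees
p = 59 / 234
p = 0.2521

0.2521


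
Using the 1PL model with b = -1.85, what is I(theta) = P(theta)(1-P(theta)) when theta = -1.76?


P = 1/(1+exp(-(-1.76--1.85))) = 0.5225
I = P*(1-P) = 0.5225 * 0.4775
I = 0.2495

0.2495


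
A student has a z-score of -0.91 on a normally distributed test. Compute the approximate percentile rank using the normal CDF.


CDF(z) = 0.5 * (1 + erf(z/sqrt(2)))
erf(-0.6435) = -0.6372
CDF = 0.1814
Percentile rank = 0.1814 * 100 = 18.14

18.14


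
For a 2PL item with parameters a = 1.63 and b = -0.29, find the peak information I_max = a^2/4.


For 2PL, max info at theta = b = -0.29
I_max = a^2 / 4 = 1.63^2 / 4
= 2.6569 / 4
I_max = 0.6642

0.6642


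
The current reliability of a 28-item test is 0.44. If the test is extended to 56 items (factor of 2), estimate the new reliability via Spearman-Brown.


r_new = (n * rxx) / (1 + (n-1) * rxx)
r_new = (2 * 0.44) / (1 + 1 * 0.44)
r_new = 0.88 / 1.44
r_new = 0.6111

0.6111


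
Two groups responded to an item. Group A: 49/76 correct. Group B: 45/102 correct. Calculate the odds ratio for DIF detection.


Odds_A = 49/27 = 1.8148
Odds_B = 45/57 = 0.7895
OR = Odds_A / Odds_B = 1.8148 / 0.7895
Exactly, OR = (49 * 57) / (27 * 45) = 2793 / 1215
OR = 2.2988

2.2988


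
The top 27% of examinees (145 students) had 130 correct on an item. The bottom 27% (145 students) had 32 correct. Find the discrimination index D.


p_upper = 130/145 = 0.8966
p_lower = 32/145 = 0.2207
D = 0.8966 - 0.2207 = 0.6759

0.6759


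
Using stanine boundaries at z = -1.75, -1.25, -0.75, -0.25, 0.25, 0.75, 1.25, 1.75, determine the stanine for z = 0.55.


Stanine boundaries: [-1.75, -1.25, -0.75, -0.25, 0.25, 0.75, 1.25, 1.75]
z = 0.55
Check each boundary:
  z >= -1.75 -> could be stanine 2
  z >= -1.25 -> could be stanine 3
  z >= -0.75 -> could be stanine 4
  z >= -0.25 -> could be stanine 5
  z >= 0.25 -> could be stanine 6
  z < 0.75
  z < 1.25
  z < 1.75
Highest qualifying boundary gives stanine = 6

6


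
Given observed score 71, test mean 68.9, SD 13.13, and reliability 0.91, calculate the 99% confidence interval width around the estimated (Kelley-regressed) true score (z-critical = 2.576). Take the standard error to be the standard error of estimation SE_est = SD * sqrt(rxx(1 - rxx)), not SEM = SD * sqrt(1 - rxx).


True score estimate = 0.91*71 + 0.09*68.9 = 70.811
SE_est = SD * sqrt(rxx * (1 - rxx)) = 13.13 * sqrt(0.91 * 0.09) = 13.13 * sqrt(0.0819) = 3.757567
CI = T_est +/- z * SE_est, so width = 2 * z * SE_est = 2 * 2.576 * 3.757567
Width = 19.359

19.359


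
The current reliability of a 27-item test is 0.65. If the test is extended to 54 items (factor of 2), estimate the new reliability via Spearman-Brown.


r_new = (n * rxx) / (1 + (n-1) * rxx)
r_new = (2 * 0.65) / (1 + 1 * 0.65)
r_new = 1.3 / 1.65
r_new = 0.7879

0.7879


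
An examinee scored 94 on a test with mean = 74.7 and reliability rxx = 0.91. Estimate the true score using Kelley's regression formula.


T_est = rxx * X + (1 - rxx) * mean
T_est = 0.91 * 94 + 0.09 * 74.7
T_est = 85.54 + 6.723
T_est = 92.263

92.263


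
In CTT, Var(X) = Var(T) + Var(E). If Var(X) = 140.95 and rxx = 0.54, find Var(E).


var_true = rxx * var_obs = 0.54 * 140.95 = 76.113
var_error = var_obs - var_true
var_error = 140.95 - 76.113
var_error = 64.837

64.837


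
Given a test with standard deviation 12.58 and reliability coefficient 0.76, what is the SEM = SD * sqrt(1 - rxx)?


SEM = SD * sqrt(1 - rxx)
SEM = 12.58 * sqrt(1 - 0.76)
SEM = 12.58 * sqrt(0.24) = 12.58 * 0.489898
SEM = 6.1629

6.1629


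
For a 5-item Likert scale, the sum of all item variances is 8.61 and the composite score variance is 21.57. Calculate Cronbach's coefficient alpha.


alpha = (k/(k-1)) * (1 - sum(si^2)/s_total^2)
= (5/4) * (1 - 8.61/21.57)
alpha = 0.751

0.751


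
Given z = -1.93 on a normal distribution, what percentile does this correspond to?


CDF(z) = 0.5 * (1 + erf(z/sqrt(2)))
erf(-1.3647) = -0.9464
CDF = 0.0268
Percentile rank = 0.0268 * 100 = 2.68

2.68


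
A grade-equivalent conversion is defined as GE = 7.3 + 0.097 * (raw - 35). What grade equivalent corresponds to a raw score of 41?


raw - median = 41 - 35 = 6
slope * diff = 0.097 * 6 = 0.582
GE = 7.3 + 0.582
GE = 7.882

7.882


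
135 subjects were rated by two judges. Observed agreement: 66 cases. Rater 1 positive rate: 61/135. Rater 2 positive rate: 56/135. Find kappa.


P_o = 66/135 = 0.488889
P_e = (61*56 + 74*79) / 18225 = 0.508203
kappa = (P_o - P_e) / (1 - P_e)
kappa = (0.488889 - 0.508203) / (1 - 0.508203)
kappa = -0.0393

-0.0393


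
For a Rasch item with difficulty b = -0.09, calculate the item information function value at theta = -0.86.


P = 1/(1+exp(-(-0.86--0.09))) = 0.3165
I = P*(1-P) = 0.3165 * 0.6835
I = 0.2163

0.2163


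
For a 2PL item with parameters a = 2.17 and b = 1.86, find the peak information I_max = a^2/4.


For 2PL, max info at theta = b = 1.86
I_max = a^2 / 4 = 2.17^2 / 4
= 4.7089 / 4
I_max = 1.1772

1.1772


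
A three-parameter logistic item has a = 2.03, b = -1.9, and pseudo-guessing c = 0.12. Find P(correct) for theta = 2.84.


logit = 2.03*(2.84 - -1.9) = 9.6222
P* = 1/(1 + exp(-9.6222)) = 0.9999
P = 0.12 + (1 - 0.12) * 0.9999
P = 0.9999

0.9999


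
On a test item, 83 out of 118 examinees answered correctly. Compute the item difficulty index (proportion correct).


Item difficulty p = number correct / total examinees
p = 83 / 118
p = 0.7034

0.7034


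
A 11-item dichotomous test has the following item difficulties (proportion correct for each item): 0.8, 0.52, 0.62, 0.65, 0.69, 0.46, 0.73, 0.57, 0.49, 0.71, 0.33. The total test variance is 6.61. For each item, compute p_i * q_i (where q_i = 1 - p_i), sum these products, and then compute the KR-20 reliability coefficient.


For each item, compute p_i * q_i:
  Item 1: 0.8 * 0.2 = 0.16
  Item 2: 0.52 * 0.48 = 0.2496
  Item 3: 0.62 * 0.38 = 0.2356
  Item 4: 0.65 * 0.35 = 0.2275
  Item 5: 0.69 * 0.31 = 0.2139
  Item 6: 0.46 * 0.54 = 0.2484
  Item 7: 0.73 * 0.27 = 0.1971
  Item 8: 0.57 * 0.43 = 0.2451
  Item 9: 0.49 * 0.51 = 0.2499
  Item 10: 0.71 * 0.29 = 0.2059
  Item 11: 0.33 * 0.67 = 0.2211
Sum(p_i * q_i) = 0.16 + 0.2496 + 0.2356 + 0.2275 + 0.2139 + 0.2484 + 0.1971 + 0.2451 + 0.2499 + 0.2059 + 0.2211 = 2.4541
KR-20 = (k/(k-1)) * (1 - Sum(p_i*q_i) / Var_total)
= (11/10) * (1 - 2.4541/6.61)
= 1.1 * 0.6287
KR-20 = 0.6916

0.6916


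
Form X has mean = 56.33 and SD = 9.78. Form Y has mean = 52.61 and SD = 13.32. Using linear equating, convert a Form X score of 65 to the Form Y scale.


slope = SD_Y / SD_X = 13.32 / 9.78 ~ 1.362
intercept = mean_Y - slope * mean_X = 52.61 - (13.32 / 9.78) * 56.33 ~ -24.1094
Y = slope * X + intercept. To avoid rounding drift from the rounded slope/intercept, evaluate the equivalent form Y = mean_Y + SD_Y * (X - mean_X) / SD_X at full precision:
Y = 52.61 + 13.32 * (65 - 56.33) / 9.78
Y = 52.61 + 13.32 * 8.67 / 9.78
Y = 52.61 + 115.4844 / 9.78
Y = 52.61 + 11.8082
Y = 64.4182

64.4182


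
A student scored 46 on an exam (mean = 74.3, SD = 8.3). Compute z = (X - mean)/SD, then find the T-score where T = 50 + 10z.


z = (X - mean) / SD = (46 - 74.3) / 8.3
z = -28.3 / 8.3
z = -3.4096
T-score = T = 50 + 10z
Carry z at full precision (z = -28.3 / 8.3) into the conversion:
T-score = 50 + 10 * (-28.3 / 8.3) = 50 + -283 / 8.3
T-score = 50 + -34.0964
T-score = 15.9036

15.9036


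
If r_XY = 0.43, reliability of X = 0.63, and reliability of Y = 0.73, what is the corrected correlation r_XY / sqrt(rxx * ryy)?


r_corrected = rxy / sqrt(rxx * ryy)
= 0.43 / sqrt(0.63 * 0.73)
= 0.43 / sqrt(0.4599)
= 0.43 / 0.678159
r_corrected = 0.6341

0.6341


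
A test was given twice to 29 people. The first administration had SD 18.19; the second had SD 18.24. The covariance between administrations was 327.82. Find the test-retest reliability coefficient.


r = cov(X,Y) / (SD_X * SD_Y)
r = 327.82 / (18.19 * 18.24)
r = 327.82 / 331.7856
r = 0.988

0.988


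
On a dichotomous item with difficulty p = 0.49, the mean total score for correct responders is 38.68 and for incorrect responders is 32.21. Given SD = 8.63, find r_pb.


q = 1 - p = 0.51
rpb = ((M1 - M0) / SD) * sqrt(p * q)
rpb = ((38.68 - 32.21) / 8.63) * sqrt(0.49 * 0.51)
rpb = 0.3748

0.3748


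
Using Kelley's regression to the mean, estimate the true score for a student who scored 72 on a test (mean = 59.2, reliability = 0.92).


T_est = rxx * X + (1 - rxx) * mean
T_est = 0.92 * 72 + 0.08 * 59.2
T_est = 66.24 + 4.736
T_est = 70.976

70.976


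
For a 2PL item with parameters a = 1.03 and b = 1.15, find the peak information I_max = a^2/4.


For 2PL, max info at theta = b = 1.15
I_max = a^2 / 4 = 1.03^2 / 4
= 1.0609 / 4
I_max = 0.2652

0.2652


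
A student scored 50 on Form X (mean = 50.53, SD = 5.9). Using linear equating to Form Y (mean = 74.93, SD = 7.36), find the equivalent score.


slope = SD_Y / SD_X = 7.36 / 5.9 ~ 1.2475
intercept = mean_Y - slope * mean_X = 74.93 - (7.36 / 5.9) * 50.53 ~ 11.896
Y = slope * X + intercept. To avoid rounding drift from the rounded slope/intercept, evaluate the equivalent form Y = mean_Y + SD_Y * (X - mean_X) / SD_X at full precision:
Y = 74.93 + 7.36 * (50 - 50.53) / 5.9
Y = 74.93 - 7.36 * 0.53 / 5.9
Y = 74.93 - 3.9008 / 5.9
Y = 74.93 - 0.6612
Y = 74.2688

74.2688


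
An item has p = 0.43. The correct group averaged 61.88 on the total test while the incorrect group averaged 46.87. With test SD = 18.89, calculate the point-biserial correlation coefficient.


q = 1 - p = 0.57
rpb = ((M1 - M0) / SD) * sqrt(p * q)
rpb = ((61.88 - 46.87) / 18.89) * sqrt(0.43 * 0.57)
rpb = 0.3934

0.3934


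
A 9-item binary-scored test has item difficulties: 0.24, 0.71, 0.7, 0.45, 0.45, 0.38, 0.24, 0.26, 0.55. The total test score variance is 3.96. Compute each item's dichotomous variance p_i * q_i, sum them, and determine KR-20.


For each item, compute p_i * q_i:
  Item 1: 0.24 * 0.76 = 0.1824
  Item 2: 0.71 * 0.29 = 0.2059
  Item 3: 0.7 * 0.3 = 0.21
  Item 4: 0.45 * 0.55 = 0.2475
  Item 5: 0.45 * 0.55 = 0.2475
  Item 6: 0.38 * 0.62 = 0.2356
  Item 7: 0.24 * 0.76 = 0.1824
  Item 8: 0.26 * 0.74 = 0.1924
  Item 9: 0.55 * 0.45 = 0.2475
Sum(p_i * q_i) = 0.1824 + 0.2059 + 0.21 + 0.2475 + 0.2475 + 0.2356 + 0.1824 + 0.1924 + 0.2475 = 1.9512
KR-20 = (k/(k-1)) * (1 - Sum(p_i*q_i) / Var_total)
= (9/8) * (1 - 1.9512/3.96)
= 1.125 * 0.5073
KR-20 = 0.5707

0.5707


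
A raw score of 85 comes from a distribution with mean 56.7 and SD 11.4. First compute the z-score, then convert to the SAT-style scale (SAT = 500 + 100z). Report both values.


z = (X - mean) / SD = (85 - 56.7) / 11.4
z = 28.3 / 11.4
z = 2.4825
SAT-scale = SAT = 500 + 100z
Carry z at full precision (z = 28.3 / 11.4) into the conversion:
SAT-scale = 500 + 100 * (28.3 / 11.4) = 500 + 2830 / 11.4
SAT-scale = 500 + 248.2456
SAT-scale = 748.2456

748.2456


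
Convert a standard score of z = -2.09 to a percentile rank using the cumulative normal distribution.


CDF(z) = 0.5 * (1 + erf(z/sqrt(2)))
erf(-1.4779) = -0.9634
CDF = 0.0183
Percentile rank = 0.0183 * 100 = 1.83

1.83


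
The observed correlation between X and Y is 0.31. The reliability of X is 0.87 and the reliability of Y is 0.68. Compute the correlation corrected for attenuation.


r_corrected = rxy / sqrt(rxx * ryy)
= 0.31 / sqrt(0.87 * 0.68)
= 0.31 / sqrt(0.5916)
= 0.31 / 0.769155
r_corrected = 0.403

0.403


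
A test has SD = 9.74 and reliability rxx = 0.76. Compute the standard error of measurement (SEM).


SEM = SD * sqrt(1 - rxx)
SEM = 9.74 * sqrt(1 - 0.76)
SEM = 9.74 * sqrt(0.24) = 9.74 * 0.489898
SEM = 4.7716

4.7716


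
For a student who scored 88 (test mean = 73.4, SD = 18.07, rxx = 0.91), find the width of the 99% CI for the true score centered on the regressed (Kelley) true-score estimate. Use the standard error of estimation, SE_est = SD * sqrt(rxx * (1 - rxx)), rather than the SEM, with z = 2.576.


True score estimate = 0.91*88 + 0.09*73.4 = 86.686
SE_est = SD * sqrt(rxx * (1 - rxx)) = 18.07 * sqrt(0.91 * 0.09) = 18.07 * sqrt(0.0819) = 5.171304
CI = T_est +/- z * SE_est, so width = 2 * z * SE_est = 2 * 2.576 * 5.171304
Width = 26.6426

26.6426


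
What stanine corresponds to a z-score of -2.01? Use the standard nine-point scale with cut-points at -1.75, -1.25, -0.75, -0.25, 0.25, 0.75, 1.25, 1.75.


Stanine boundaries: [-1.75, -1.25, -0.75, -0.25, 0.25, 0.75, 1.25, 1.75]
z = -2.01
Check each boundary:
  z < -1.75
  z < -1.25
  z < -0.75
  z < -0.25
  z < 0.25
  z < 0.75
  z < 1.25
  z < 1.75
Highest qualifying boundary gives stanine = 1

1


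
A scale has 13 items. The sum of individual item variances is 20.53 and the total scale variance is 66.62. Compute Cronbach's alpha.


alpha = (k/(k-1)) * (1 - sum(si^2)/s_total^2)
= (13/12) * (1 - 20.53/66.62)
alpha = 0.7495

0.7495


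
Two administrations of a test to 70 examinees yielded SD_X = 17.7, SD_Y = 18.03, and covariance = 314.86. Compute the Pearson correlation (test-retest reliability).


r = cov(X,Y) / (SD_X * SD_Y)
r = 314.86 / (17.7 * 18.03)
r = 314.86 / 319.131
r = 0.9866

0.9866


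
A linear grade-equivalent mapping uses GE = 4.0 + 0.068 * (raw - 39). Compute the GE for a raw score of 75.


raw - median = 75 - 39 = 36
slope * diff = 0.068 * 36 = 2.448
GE = 4.0 + 2.448
GE = 6.448

6.448


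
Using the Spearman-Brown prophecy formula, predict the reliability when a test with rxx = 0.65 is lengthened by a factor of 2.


r_new = (n * rxx) / (1 + (n-1) * rxx)
r_new = (2 * 0.65) / (1 + 1 * 0.65)
r_new = 1.3 / 1.65
r_new = 0.7879

0.7879


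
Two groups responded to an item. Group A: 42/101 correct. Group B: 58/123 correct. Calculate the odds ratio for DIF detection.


Odds_A = 42/59 = 0.7119
Odds_B = 58/65 = 0.8923
OR = Odds_A / Odds_B = 0.7119 / 0.8923
Exactly, OR = (42 * 65) / (59 * 58) = 2730 / 3422
OR = 0.7978

0.7978


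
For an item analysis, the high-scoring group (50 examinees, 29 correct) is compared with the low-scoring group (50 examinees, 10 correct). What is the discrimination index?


p_upper = 29/50 = 0.58
p_lower = 10/50 = 0.2
D = 0.58 - 0.2 = 0.38

0.38


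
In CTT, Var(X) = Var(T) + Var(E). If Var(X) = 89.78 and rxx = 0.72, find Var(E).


var_true = rxx * var_obs = 0.72 * 89.78 = 64.6416
var_error = var_obs - var_true
var_error = 89.78 - 64.6416
var_error = 25.1384

25.1384


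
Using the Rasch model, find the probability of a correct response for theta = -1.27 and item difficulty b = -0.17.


theta - b = -1.27 - -0.17 = -1.1
exp(-(theta - b)) = exp(1.1) = 3.0042
P = 1 / (1 + 3.0042)
P = 0.2497

0.2497


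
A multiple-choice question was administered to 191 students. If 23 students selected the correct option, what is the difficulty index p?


Item difficulty p = number correct / total examinees
p = 23 / 191
p = 0.1204

0.1204


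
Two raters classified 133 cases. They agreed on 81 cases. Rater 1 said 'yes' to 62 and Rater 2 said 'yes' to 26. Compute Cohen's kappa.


P_o = 81/133 = 0.609023
P_e = (62*26 + 71*107) / 17689 = 0.520606
kappa = (P_o - P_e) / (1 - P_e)
kappa = (0.609023 - 0.520606) / (1 - 0.520606)
kappa = 0.1844

0.1844


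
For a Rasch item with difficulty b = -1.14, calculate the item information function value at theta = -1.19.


P = 1/(1+exp(-(-1.19--1.14))) = 0.4875
I = P*(1-P) = 0.4875 * 0.5125
I = 0.2498

0.2498


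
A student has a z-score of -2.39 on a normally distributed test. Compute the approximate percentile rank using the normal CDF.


CDF(z) = 0.5 * (1 + erf(z/sqrt(2)))
erf(-1.69) = -0.9832
CDF = 0.0084
Percentile rank = 0.0084 * 100 = 0.84

0.84


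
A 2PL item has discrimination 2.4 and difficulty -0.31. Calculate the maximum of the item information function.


For 2PL, max info at theta = b = -0.31
I_max = a^2 / 4 = 2.4^2 / 4
= 5.76 / 4
I_max = 1.44

1.44


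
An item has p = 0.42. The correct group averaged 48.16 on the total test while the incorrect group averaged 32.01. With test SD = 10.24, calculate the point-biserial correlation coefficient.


q = 1 - p = 0.58
rpb = ((M1 - M0) / SD) * sqrt(p * q)
rpb = ((48.16 - 32.01) / 10.24) * sqrt(0.42 * 0.58)
rpb = 0.7784

0.7784


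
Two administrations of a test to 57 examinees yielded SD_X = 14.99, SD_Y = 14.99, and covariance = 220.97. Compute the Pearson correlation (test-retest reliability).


r = cov(X,Y) / (SD_X * SD_Y)
r = 220.97 / (14.99 * 14.99)
r = 220.97 / 224.7001
r = 0.9834

0.9834


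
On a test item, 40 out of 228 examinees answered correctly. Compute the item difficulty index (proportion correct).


Item difficulty p = number correct / total examinees
p = 40 / 228
p = 0.1754

0.1754


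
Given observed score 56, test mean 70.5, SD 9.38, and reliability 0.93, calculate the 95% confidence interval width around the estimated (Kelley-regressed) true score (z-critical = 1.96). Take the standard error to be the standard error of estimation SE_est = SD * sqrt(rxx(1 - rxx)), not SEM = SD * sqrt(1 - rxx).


True score estimate = 0.93*56 + 0.07*70.5 = 57.015
SE_est = SD * sqrt(rxx * (1 - rxx)) = 9.38 * sqrt(0.93 * 0.07) = 9.38 * sqrt(0.0651) = 2.393279
CI = T_est +/- z * SE_est, so width = 2 * z * SE_est = 2 * 1.96 * 2.393279
Width = 9.3817

9.3817


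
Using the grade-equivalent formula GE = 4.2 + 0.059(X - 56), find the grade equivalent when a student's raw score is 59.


raw - median = 59 - 56 = 3
slope * diff = 0.059 * 3 = 0.177
GE = 4.2 + 0.177
GE = 4.377

4.377


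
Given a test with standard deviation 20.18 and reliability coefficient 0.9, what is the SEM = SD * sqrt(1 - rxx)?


SEM = SD * sqrt(1 - rxx)
SEM = 20.18 * sqrt(1 - 0.9)
SEM = 20.18 * sqrt(0.1) = 20.18 * 0.316228
SEM = 6.3815

6.3815


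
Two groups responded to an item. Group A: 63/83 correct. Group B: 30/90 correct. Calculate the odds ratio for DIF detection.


Odds_A = 63/20 = 3.15
Odds_B = 30/60 = 0.5
OR = Odds_A / Odds_B = 3.15 / 0.5
Exactly, OR = (63 * 60) / (20 * 30) = 3780 / 600
OR = 6.3

6.3


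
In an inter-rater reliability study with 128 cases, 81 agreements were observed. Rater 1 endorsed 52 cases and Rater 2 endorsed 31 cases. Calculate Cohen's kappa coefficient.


P_o = 81/128 = 0.632812
P_e = (52*31 + 76*97) / 16384 = 0.54834
kappa = (P_o - P_e) / (1 - P_e)
kappa = (0.632812 - 0.54834) / (1 - 0.54834)
kappa = 0.187

0.187


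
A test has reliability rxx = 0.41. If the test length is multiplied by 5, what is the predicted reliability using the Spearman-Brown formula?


r_new = (n * rxx) / (1 + (n-1) * rxx)
r_new = (5 * 0.41) / (1 + 4 * 0.41)
r_new = 2.05 / 2.64
r_new = 0.7765

0.7765


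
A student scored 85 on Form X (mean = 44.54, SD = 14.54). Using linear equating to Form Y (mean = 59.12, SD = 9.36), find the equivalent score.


slope = SD_Y / SD_X = 9.36 / 14.54 ~ 0.6437
intercept = mean_Y - slope * mean_X = 59.12 - (9.36 / 14.54) * 44.54 ~ 30.4478
Y = slope * X + intercept. To avoid rounding drift from the rounded slope/intercept, evaluate the equivalent form Y = mean_Y + SD_Y * (X - mean_X) / SD_X at full precision:
Y = 59.12 + 9.36 * (85 - 44.54) / 14.54
Y = 59.12 + 9.36 * 40.46 / 14.54
Y = 59.12 + 378.7056 / 14.54
Y = 59.12 + 26.0458
Y = 85.1658

85.1658


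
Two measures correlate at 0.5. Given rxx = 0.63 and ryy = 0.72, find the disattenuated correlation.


r_corrected = rxy / sqrt(rxx * ryy)
= 0.5 / sqrt(0.63 * 0.72)
= 0.5 / sqrt(0.4536)
= 0.5 / 0.673498
r_corrected = 0.7424

0.7424


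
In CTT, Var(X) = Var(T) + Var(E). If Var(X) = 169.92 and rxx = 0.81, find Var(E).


var_true = rxx * var_obs = 0.81 * 169.92 = 137.6352
var_error = var_obs - var_true
var_error = 169.92 - 137.6352
var_error = 32.2848

32.2848


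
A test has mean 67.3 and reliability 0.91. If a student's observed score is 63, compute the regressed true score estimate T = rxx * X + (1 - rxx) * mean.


T_est = rxx * X + (1 - rxx) * mean
T_est = 0.91 * 63 + 0.09 * 67.3
T_est = 57.33 + 6.057
T_est = 63.387

63.387


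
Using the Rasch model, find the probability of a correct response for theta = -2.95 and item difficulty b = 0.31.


theta - b = -2.95 - 0.31 = -3.26
exp(-(theta - b)) = exp(3.26) = 26.0495
P = 1 / (1 + 26.0495)
P = 0.037

0.037


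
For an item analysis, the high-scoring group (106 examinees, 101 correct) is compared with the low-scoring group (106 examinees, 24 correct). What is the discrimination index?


p_upper = 101/106 = 0.9528
p_lower = 24/106 = 0.2264
D = 0.9528 - 0.2264 = 0.7264

0.7264


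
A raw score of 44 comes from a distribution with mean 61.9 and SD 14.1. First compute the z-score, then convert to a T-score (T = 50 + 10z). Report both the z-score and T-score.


z = (X - mean) / SD = (44 - 61.9) / 14.1
z = -17.9 / 14.1
z = -1.2695
T-score = T = 50 + 10z
Carry z at full precision (z = -17.9 / 14.1) into the conversion:
T-score = 50 + 10 * (-17.9 / 14.1) = 50 + -179 / 14.1
T-score = 50 + -12.695
T-score = 37.305

37.305


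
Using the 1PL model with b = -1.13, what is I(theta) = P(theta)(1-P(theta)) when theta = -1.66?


P = 1/(1+exp(-(-1.66--1.13))) = 0.3705
I = P*(1-P) = 0.3705 * 0.6295
I = 0.2332

0.2332


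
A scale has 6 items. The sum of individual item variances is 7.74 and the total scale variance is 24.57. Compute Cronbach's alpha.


alpha = (k/(k-1)) * (1 - sum(si^2)/s_total^2)
= (6/5) * (1 - 7.74/24.57)
alpha = 0.822

0.822


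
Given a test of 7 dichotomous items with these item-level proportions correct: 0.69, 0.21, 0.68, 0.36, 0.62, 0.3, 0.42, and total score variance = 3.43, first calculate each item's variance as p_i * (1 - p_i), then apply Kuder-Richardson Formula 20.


For each item, compute p_i * q_i:
  Item 1: 0.69 * 0.31 = 0.2139
  Item 2: 0.21 * 0.79 = 0.1659
  Item 3: 0.68 * 0.32 = 0.2176
  Item 4: 0.36 * 0.64 = 0.2304
  Item 5: 0.62 * 0.38 = 0.2356
  Item 6: 0.3 * 0.7 = 0.21
  Item 7: 0.42 * 0.58 = 0.2436
Sum(p_i * q_i) = 0.2139 + 0.1659 + 0.2176 + 0.2304 + 0.2356 + 0.21 + 0.2436 = 1.517
KR-20 = (k/(k-1)) * (1 - Sum(p_i*q_i) / Var_total)
= (7/6) * (1 - 1.517/3.43)
= 1.1667 * 0.5577
KR-20 = 0.6507

0.6507


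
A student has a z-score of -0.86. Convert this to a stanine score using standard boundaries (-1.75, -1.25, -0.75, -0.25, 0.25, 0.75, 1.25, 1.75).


Stanine boundaries: [-1.75, -1.25, -0.75, -0.25, 0.25, 0.75, 1.25, 1.75]
z = -0.86
Check each boundary:
  z >= -1.75 -> could be stanine 2
  z >= -1.25 -> could be stanine 3
  z < -0.75
  z < -0.25
  z < 0.25
  z < 0.75
  z < 1.25
  z < 1.75
Highest qualifying boundary gives stanine = 3

3


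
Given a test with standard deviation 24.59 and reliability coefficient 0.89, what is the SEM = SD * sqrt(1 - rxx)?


SEM = SD * sqrt(1 - rxx)
SEM = 24.59 * sqrt(1 - 0.89)
SEM = 24.59 * sqrt(0.11) = 24.59 * 0.331662
SEM = 8.1556

8.1556


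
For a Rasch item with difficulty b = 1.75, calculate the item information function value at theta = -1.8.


P = 1/(1+exp(-(-1.8-1.75))) = 0.0279
I = P*(1-P) = 0.0279 * 0.9721
I = 0.0271

0.0271


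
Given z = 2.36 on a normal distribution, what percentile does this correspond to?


CDF(z) = 0.5 * (1 + erf(z/sqrt(2)))
erf(1.6688) = 0.9817
CDF = 0.9909
Percentile rank = 0.9909 * 100 = 99.09

99.09
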